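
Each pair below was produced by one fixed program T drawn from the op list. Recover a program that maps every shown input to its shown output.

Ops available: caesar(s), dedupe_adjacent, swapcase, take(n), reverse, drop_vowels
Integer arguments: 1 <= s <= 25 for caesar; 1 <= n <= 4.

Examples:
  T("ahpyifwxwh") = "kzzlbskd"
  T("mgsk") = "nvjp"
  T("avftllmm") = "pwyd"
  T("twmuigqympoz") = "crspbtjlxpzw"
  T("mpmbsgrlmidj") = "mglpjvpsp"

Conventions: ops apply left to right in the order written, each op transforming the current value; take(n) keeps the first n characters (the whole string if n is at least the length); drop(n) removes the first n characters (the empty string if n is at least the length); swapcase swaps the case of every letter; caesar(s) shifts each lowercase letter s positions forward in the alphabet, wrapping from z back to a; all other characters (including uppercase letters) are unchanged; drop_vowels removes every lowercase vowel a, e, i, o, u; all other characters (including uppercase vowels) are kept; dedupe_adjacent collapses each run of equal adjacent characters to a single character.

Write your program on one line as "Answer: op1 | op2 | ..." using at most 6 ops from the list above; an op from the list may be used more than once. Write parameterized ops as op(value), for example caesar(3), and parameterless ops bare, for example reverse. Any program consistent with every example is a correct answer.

caesar(1) | dedupe_adjacent | caesar(2) | reverse | drop_vowels

Check, running the answer program on each example:
  "ahpyifwxwh" -> "biqzjgxyxi" -> "biqzjgxyxi" -> "dksblizazk" -> "kzazilbskd" -> "kzzlbskd"
  "mgsk" -> "nhtl" -> "nhtl" -> "pjvn" -> "nvjp" -> "nvjp"
  "avftllmm" -> "bwgummnn" -> "bwgumn" -> "dyiwop" -> "powiyd" -> "pwyd"
  "twmuigqympoz" -> "uxnvjhrznqpa" -> "uxnvjhrznqpa" -> "wzpxljtbpsrc" -> "crspbtjlxpzw" -> "crspbtjlxpzw"
  "mpmbsgrlmidj" -> "nqncthsmnjek" -> "nqncthsmnjek" -> "pspevjuoplgm" -> "mglpoujvepsp" -> "mglpjvpsp"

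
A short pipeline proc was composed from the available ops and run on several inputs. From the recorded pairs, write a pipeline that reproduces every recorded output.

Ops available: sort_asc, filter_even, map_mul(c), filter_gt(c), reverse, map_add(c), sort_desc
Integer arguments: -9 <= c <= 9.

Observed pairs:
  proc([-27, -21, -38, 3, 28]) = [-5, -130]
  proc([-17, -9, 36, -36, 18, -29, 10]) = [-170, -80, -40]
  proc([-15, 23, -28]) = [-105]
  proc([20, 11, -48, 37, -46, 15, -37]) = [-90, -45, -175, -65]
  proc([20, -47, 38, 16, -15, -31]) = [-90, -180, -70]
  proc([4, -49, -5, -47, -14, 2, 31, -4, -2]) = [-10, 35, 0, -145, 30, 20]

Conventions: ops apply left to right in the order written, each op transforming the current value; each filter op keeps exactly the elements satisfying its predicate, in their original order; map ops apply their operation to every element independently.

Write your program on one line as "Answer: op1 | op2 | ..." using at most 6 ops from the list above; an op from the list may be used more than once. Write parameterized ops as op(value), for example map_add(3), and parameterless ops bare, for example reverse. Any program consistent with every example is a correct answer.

filter_gt(-9) | reverse | map_add(-2) | map_mul(-5) | reverse

Check, running the answer program on each example:
  [-27, -21, -38, 3, 28] -> [3, 28] -> [28, 3] -> [26, 1] -> [-130, -5] -> [-5, -130]
  [-17, -9, 36, -36, 18, -29, 10] -> [36, 18, 10] -> [10, 18, 36] -> [8, 16, 34] -> [-40, -80, -170] -> [-170, -80, -40]
  [-15, 23, -28] -> [23] -> [23] -> [21] -> [-105] -> [-105]
  [20, 11, -48, 37, -46, 15, -37] -> [20, 11, 37, 15] -> [15, 37, 11, 20] -> [13, 35, 9, 18] -> [-65, -175, -45, -90] -> [-90, -45, -175, -65]
  [20, -47, 38, 16, -15, -31] -> [20, 38, 16] -> [16, 38, 20] -> [14, 36, 18] -> [-70, -180, -90] -> [-90, -180, -70]
  [4, -49, -5, -47, -14, 2, 31, -4, -2] -> [4, -5, 2, 31, -4, -2] -> [-2, -4, 31, 2, -5, 4] -> [-4, -6, 29, 0, -7, 2] -> [20, 30, -145, 0, 35, -10] -> [-10, 35, 0, -145, 30, 20]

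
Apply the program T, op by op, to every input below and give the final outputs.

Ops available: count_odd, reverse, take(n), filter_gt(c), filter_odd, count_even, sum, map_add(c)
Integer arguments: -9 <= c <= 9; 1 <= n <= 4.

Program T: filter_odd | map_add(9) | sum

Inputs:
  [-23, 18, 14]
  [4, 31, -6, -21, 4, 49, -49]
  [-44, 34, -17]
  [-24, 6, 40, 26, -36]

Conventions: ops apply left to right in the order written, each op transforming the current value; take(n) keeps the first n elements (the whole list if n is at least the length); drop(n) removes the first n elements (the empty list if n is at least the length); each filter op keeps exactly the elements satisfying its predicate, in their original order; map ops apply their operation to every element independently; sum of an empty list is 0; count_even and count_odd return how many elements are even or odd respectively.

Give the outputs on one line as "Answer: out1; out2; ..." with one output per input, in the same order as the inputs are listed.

Execution, op by op:
  [-23, 18, 14] -> [-23] -> [-14] -> -14
  [4, 31, -6, -21, 4, 49, -49] -> [31, -21, 49, -49] -> [40, -12, 58, -40] -> 46
  [-44, 34, -17] -> [-17] -> [-8] -> -8
  [-24, 6, 40, 26, -36] -> [] -> [] -> 0

-14; 46; -8; 0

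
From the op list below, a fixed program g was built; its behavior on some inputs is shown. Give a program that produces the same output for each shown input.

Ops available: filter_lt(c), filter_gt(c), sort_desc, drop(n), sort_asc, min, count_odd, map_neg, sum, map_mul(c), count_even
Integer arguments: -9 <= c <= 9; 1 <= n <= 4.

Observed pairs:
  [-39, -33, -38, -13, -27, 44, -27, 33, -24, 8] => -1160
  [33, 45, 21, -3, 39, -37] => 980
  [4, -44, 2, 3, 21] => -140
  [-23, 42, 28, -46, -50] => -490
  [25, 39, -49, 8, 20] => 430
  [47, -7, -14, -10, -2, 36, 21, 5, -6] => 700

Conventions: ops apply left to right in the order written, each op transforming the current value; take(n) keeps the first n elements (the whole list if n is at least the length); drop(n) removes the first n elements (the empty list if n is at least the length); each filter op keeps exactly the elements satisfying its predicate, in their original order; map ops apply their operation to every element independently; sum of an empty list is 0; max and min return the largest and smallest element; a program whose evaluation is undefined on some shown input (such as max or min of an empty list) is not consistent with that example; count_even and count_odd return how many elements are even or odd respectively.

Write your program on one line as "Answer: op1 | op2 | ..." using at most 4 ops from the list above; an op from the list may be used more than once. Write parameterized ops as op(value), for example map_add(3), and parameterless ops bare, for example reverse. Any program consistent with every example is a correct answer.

sort_asc | map_mul(2) | map_mul(5) | sum

Check, running the answer program on each example:
  [-39, -33, -38, -13, -27, 44, -27, 33, -24, 8] -> [-39, -38, -33, -27, -27, -24, -13, 8, 33, 44] -> [-78, -76, -66, -54, -54, -48, -26, 16, 66, 88] -> [-390, -380, -330, -270, -270, -240, -130, 80, 330, 440] -> -1160
  [33, 45, 21, -3, 39, -37] -> [-37, -3, 21, 33, 39, 45] -> [-74, -6, 42, 66, 78, 90] -> [-370, -30, 210, 330, 390, 450] -> 980
  [4, -44, 2, 3, 21] -> [-44, 2, 3, 4, 21] -> [-88, 4, 6, 8, 42] -> [-440, 20, 30, 40, 210] -> -140
  [-23, 42, 28, -46, -50] -> [-50, -46, -23, 28, 42] -> [-100, -92, -46, 56, 84] -> [-500, -460, -230, 280, 420] -> -490
  [25, 39, -49, 8, 20] -> [-49, 8, 20, 25, 39] -> [-98, 16, 40, 50, 78] -> [-490, 80, 200, 250, 390] -> 430
  [47, -7, -14, -10, -2, 36, 21, 5, -6] -> [-14, -10, -7, -6, -2, 5, 21, 36, 47] -> [-28, -20, -14, -12, -4, 10, 42, 72, 94] -> [-140, -100, -70, -60, -20, 50, 210, 360, 470] -> 700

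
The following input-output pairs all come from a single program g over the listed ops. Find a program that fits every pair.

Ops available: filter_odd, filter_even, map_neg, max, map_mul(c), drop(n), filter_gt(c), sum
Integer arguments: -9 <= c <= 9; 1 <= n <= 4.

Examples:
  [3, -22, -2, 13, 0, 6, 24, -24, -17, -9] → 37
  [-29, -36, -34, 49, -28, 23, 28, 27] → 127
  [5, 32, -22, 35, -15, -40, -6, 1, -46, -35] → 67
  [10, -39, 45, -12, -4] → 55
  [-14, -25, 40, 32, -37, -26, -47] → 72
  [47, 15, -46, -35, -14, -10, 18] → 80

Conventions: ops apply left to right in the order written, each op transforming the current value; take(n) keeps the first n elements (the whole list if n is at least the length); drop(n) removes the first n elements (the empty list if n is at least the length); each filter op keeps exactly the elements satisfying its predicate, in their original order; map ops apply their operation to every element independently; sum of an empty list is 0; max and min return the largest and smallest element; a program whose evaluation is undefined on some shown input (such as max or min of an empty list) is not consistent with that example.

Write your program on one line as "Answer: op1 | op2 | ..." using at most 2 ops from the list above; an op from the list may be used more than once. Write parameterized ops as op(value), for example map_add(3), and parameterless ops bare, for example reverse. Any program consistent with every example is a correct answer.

filter_gt(7) | sum

Check, running the answer program on each example:
  [3, -22, -2, 13, 0, 6, 24, -24, -17, -9] -> [13, 24] -> 37
  [-29, -36, -34, 49, -28, 23, 28, 27] -> [49, 23, 28, 27] -> 127
  [5, 32, -22, 35, -15, -40, -6, 1, -46, -35] -> [32, 35] -> 67
  [10, -39, 45, -12, -4] -> [10, 45] -> 55
  [-14, -25, 40, 32, -37, -26, -47] -> [40, 32] -> 72
  [47, 15, -46, -35, -14, -10, 18] -> [47, 15, 18] -> 80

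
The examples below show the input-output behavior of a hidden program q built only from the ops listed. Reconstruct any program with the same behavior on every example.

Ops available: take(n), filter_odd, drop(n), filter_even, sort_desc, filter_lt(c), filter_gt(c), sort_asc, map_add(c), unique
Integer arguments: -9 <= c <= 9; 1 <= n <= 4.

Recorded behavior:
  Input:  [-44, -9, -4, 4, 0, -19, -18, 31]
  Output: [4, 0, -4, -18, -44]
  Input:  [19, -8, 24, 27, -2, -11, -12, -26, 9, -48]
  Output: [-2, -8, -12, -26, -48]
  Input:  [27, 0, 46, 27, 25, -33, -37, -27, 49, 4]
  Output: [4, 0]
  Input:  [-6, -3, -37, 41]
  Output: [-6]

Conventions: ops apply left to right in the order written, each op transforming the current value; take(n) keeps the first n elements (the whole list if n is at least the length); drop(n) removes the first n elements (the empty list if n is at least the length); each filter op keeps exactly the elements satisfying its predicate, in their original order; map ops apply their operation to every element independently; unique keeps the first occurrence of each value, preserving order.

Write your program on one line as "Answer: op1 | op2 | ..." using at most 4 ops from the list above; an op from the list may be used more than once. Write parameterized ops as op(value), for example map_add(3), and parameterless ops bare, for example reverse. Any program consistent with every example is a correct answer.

sort_desc | unique | filter_lt(5) | filter_even

Check, running the answer program on each example:
  [-44, -9, -4, 4, 0, -19, -18, 31] -> [31, 4, 0, -4, -9, -18, -19, -44] -> [31, 4, 0, -4, -9, -18, -19, -44] -> [4, 0, -4, -9, -18, -19, -44] -> [4, 0, -4, -18, -44]
  [19, -8, 24, 27, -2, -11, -12, -26, 9, -48] -> [27, 24, 19, 9, -2, -8, -11, -12, -26, -48] -> [27, 24, 19, 9, -2, -8, -11, -12, -26, -48] -> [-2, -8, -11, -12, -26, -48] -> [-2, -8, -12, -26, -48]
  [27, 0, 46, 27, 25, -33, -37, -27, 49, 4] -> [49, 46, 27, 27, 25, 4, 0, -27, -33, -37] -> [49, 46, 27, 25, 4, 0, -27, -33, -37] -> [4, 0, -27, -33, -37] -> [4, 0]
  [-6, -3, -37, 41] -> [41, -3, -6, -37] -> [41, -3, -6, -37] -> [-3, -6, -37] -> [-6]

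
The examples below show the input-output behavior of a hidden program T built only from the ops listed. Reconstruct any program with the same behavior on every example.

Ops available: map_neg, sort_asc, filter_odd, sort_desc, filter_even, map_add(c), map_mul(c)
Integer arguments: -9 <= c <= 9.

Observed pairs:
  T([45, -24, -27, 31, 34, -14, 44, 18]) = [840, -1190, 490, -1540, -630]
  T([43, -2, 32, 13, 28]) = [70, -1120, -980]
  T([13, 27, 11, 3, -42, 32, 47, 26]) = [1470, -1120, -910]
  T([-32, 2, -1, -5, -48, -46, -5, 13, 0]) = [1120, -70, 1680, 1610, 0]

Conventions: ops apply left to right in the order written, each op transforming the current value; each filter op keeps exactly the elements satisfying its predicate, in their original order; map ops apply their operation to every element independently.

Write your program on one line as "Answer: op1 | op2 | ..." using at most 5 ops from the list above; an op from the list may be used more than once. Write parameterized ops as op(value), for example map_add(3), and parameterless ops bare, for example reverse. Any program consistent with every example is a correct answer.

filter_even | map_mul(-7) | map_neg | map_mul(-5)

Check, running the answer program on each example:
  [45, -24, -27, 31, 34, -14, 44, 18] -> [-24, 34, -14, 44, 18] -> [168, -238, 98, -308, -126] -> [-168, 238, -98, 308, 126] -> [840, -1190, 490, -1540, -630]
  [43, -2, 32, 13, 28] -> [-2, 32, 28] -> [14, -224, -196] -> [-14, 224, 196] -> [70, -1120, -980]
  [13, 27, 11, 3, -42, 32, 47, 26] -> [-42, 32, 26] -> [294, -224, -182] -> [-294, 224, 182] -> [1470, -1120, -910]
  [-32, 2, -1, -5, -48, -46, -5, 13, 0] -> [-32, 2, -48, -46, 0] -> [224, -14, 336, 322, 0] -> [-224, 14, -336, -322, 0] -> [1120, -70, 1680, 1610, 0]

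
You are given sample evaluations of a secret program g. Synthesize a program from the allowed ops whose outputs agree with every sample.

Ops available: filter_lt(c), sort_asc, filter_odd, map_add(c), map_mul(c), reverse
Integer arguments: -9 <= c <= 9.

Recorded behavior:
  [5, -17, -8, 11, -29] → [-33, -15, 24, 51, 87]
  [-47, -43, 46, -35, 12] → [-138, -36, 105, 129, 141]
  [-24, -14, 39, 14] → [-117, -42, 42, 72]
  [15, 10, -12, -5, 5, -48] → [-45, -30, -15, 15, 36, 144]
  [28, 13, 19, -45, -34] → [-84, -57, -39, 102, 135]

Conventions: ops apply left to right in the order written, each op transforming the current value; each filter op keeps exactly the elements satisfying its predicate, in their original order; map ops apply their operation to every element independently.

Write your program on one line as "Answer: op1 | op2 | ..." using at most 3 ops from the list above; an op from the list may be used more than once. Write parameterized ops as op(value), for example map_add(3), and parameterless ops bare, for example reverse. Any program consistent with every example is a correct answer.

reverse | map_mul(-3) | sort_asc

Check, running the answer program on each example:
  [5, -17, -8, 11, -29] -> [-29, 11, -8, -17, 5] -> [87, -33, 24, 51, -15] -> [-33, -15, 24, 51, 87]
  [-47, -43, 46, -35, 12] -> [12, -35, 46, -43, -47] -> [-36, 105, -138, 129, 141] -> [-138, -36, 105, 129, 141]
  [-24, -14, 39, 14] -> [14, 39, -14, -24] -> [-42, -117, 42, 72] -> [-117, -42, 42, 72]
  [15, 10, -12, -5, 5, -48] -> [-48, 5, -5, -12, 10, 15] -> [144, -15, 15, 36, -30, -45] -> [-45, -30, -15, 15, 36, 144]
  [28, 13, 19, -45, -34] -> [-34, -45, 19, 13, 28] -> [102, 135, -57, -39, -84] -> [-84, -57, -39, 102, 135]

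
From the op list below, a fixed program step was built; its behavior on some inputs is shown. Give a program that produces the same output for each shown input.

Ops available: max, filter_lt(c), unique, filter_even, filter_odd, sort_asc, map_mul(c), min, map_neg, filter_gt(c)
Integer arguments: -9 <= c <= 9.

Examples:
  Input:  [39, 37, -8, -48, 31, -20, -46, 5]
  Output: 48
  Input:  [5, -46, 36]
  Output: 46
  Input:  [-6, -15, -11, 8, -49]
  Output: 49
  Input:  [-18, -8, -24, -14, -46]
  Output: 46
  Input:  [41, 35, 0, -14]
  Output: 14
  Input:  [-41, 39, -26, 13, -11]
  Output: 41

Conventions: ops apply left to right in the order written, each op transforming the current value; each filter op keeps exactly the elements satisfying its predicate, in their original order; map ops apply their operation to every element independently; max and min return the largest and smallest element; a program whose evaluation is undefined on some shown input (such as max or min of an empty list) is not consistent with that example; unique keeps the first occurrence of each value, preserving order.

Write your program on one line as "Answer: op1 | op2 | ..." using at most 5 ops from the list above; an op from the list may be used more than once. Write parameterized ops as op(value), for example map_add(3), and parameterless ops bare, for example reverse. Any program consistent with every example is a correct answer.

sort_asc | filter_lt(-1) | map_neg | max

Check, running the answer program on each example:
  [39, 37, -8, -48, 31, -20, -46, 5] -> [-48, -46, -20, -8, 5, 31, 37, 39] -> [-48, -46, -20, -8] -> [48, 46, 20, 8] -> 48
  [5, -46, 36] -> [-46, 5, 36] -> [-46] -> [46] -> 46
  [-6, -15, -11, 8, -49] -> [-49, -15, -11, -6, 8] -> [-49, -15, -11, -6] -> [49, 15, 11, 6] -> 49
  [-18, -8, -24, -14, -46] -> [-46, -24, -18, -14, -8] -> [-46, -24, -18, -14, -8] -> [46, 24, 18, 14, 8] -> 46
  [41, 35, 0, -14] -> [-14, 0, 35, 41] -> [-14] -> [14] -> 14
  [-41, 39, -26, 13, -11] -> [-41, -26, -11, 13, 39] -> [-41, -26, -11] -> [41, 26, 11] -> 41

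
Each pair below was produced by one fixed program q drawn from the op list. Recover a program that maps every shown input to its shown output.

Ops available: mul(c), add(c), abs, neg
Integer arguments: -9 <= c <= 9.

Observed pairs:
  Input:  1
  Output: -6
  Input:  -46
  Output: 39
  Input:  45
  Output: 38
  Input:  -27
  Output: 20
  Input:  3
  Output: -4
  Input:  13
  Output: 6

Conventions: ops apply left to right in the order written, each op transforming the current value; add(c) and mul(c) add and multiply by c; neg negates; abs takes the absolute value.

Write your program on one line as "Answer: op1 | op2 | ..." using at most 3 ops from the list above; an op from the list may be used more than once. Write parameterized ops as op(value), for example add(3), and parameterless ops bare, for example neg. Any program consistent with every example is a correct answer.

abs | add(-7)

Check, running the answer program on each example:
  1 -> 1 -> -6
  -46 -> 46 -> 39
  45 -> 45 -> 38
  -27 -> 27 -> 20
  3 -> 3 -> -4
  13 -> 13 -> 6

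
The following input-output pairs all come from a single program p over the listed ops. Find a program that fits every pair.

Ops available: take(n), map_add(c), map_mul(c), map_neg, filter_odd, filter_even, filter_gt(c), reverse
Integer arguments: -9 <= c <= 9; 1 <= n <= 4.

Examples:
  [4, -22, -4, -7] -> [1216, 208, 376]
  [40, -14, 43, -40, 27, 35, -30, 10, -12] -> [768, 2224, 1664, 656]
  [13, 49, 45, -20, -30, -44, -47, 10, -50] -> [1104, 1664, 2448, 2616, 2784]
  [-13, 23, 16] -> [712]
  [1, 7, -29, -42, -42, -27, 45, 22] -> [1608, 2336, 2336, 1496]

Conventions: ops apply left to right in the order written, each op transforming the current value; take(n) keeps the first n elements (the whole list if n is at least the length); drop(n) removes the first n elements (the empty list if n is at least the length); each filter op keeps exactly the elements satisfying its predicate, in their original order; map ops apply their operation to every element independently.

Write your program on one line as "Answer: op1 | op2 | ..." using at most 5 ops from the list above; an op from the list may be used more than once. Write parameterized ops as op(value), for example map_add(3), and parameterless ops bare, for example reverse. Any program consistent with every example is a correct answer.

map_mul(-7) | map_add(-2) | map_mul(8) | filter_gt(9)

Check, running the answer program on each example:
  [4, -22, -4, -7] -> [-28, 154, 28, 49] -> [-30, 152, 26, 47] -> [-240, 1216, 208, 376] -> [1216, 208, 376]
  [40, -14, 43, -40, 27, 35, -30, 10, -12] -> [-280, 98, -301, 280, -189, -245, 210, -70, 84] -> [-282, 96, -303, 278, -191, -247, 208, -72, 82] -> [-2256, 768, -2424, 2224, -1528, -1976, 1664, -576, 656] -> [768, 2224, 1664, 656]
  [13, 49, 45, -20, -30, -44, -47, 10, -50] -> [-91, -343, -315, 140, 210, 308, 329, -70, 350] -> [-93, -345, -317, 138, 208, 306, 327, -72, 348] -> [-744, -2760, -2536, 1104, 1664, 2448, 2616, -576, 2784] -> [1104, 1664, 2448, 2616, 2784]
  [-13, 23, 16] -> [91, -161, -112] -> [89, -163, -114] -> [712, -1304, -912] -> [712]
  [1, 7, -29, -42, -42, -27, 45, 22] -> [-7, -49, 203, 294, 294, 189, -315, -154] -> [-9, -51, 201, 292, 292, 187, -317, -156] -> [-72, -408, 1608, 2336, 2336, 1496, -2536, -1248] -> [1608, 2336, 2336, 1496]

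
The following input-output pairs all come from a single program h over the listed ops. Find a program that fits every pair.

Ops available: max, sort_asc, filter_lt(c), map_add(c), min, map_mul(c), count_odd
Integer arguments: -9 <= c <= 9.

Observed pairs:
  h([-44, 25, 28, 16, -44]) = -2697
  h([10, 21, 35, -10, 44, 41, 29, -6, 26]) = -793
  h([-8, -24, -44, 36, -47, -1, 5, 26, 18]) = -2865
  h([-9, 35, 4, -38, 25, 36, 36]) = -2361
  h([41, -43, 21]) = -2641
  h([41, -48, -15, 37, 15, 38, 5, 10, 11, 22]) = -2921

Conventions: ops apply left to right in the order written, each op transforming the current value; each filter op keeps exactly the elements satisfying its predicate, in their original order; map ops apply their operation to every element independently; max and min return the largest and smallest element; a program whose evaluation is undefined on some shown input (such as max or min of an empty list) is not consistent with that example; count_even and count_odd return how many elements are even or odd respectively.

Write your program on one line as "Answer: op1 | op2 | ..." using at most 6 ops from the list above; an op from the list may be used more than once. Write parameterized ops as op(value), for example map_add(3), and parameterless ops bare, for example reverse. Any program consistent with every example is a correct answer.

sort_asc | map_add(-4) | map_mul(7) | map_mul(8) | map_add(-9) | min

Check, running the answer program on each example:
  [-44, 25, 28, 16, -44] -> [-44, -44, 16, 25, 28] -> [-48, -48, 12, 21, 24] -> [-336, -336, 84, 147, 168] -> [-2688, -2688, 672, 1176, 1344] -> [-2697, -2697, 663, 1167, 1335] -> -2697
  [10, 21, 35, -10, 44, 41, 29, -6, 26] -> [-10, -6, 10, 21, 26, 29, 35, 41, 44] -> [-14, -10, 6, 17, 22, 25, 31, 37, 40] -> [-98, -70, 42, 119, 154, 175, 217, 259, 280] -> [-784, -560, 336, 952, 1232, 1400, 1736, 2072, 2240] -> [-793, -569, 327, 943, 1223, 1391, 1727, 2063, 2231] -> -793
  [-8, -24, -44, 36, -47, -1, 5, 26, 18] -> [-47, -44, -24, -8, -1, 5, 18, 26, 36] -> [-51, -48, -28, -12, -5, 1, 14, 22, 32] -> [-357, -336, -196, -84, -35, 7, 98, 154, 224] -> [-2856, -2688, -1568, -672, -280, 56, 784, 1232, 1792] -> [-2865, -2697, -1577, -681, -289, 47, 775, 1223, 1783] -> -2865
  [-9, 35, 4, -38, 25, 36, 36] -> [-38, -9, 4, 25, 35, 36, 36] -> [-42, -13, 0, 21, 31, 32, 32] -> [-294, -91, 0, 147, 217, 224, 224] -> [-2352, -728, 0, 1176, 1736, 1792, 1792] -> [-2361, -737, -9, 1167, 1727, 1783, 1783] -> -2361
  [41, -43, 21] -> [-43, 21, 41] -> [-47, 17, 37] -> [-329, 119, 259] -> [-2632, 952, 2072] -> [-2641, 943, 2063] -> -2641
  [41, -48, -15, 37, 15, 38, 5, 10, 11, 22] -> [-48, -15, 5, 10, 11, 15, 22, 37, 38, 41] -> [-52, -19, 1, 6, 7, 11, 18, 33, 34, 37] -> [-364, -133, 7, 42, 49, 77, 126, 231, 238, 259] -> [-2912, -1064, 56, 336, 392, 616, 1008, 1848, 1904, 2072] -> [-2921, -1073, 47, 327, 383, 607, 999, 1839, 1895, 2063] -> -2921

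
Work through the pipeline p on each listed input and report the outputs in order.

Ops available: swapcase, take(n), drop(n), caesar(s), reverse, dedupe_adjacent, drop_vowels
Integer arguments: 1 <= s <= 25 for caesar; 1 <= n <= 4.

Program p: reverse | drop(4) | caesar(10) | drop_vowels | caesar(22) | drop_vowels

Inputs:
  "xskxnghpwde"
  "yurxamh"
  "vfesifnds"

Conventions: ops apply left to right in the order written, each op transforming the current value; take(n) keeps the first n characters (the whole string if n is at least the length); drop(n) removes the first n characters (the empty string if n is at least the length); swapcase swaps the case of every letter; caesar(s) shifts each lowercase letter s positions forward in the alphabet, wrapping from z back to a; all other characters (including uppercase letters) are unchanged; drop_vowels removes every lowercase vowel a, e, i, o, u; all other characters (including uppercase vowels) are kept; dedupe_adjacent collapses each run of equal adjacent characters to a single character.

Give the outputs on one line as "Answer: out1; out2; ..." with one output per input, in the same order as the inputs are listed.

Execution, op by op:
  "xskxnghpwde" -> "edwphgnxksx" -> "hgnxksx" -> "rqxhuch" -> "rqxhch" -> "nmtdyd" -> "nmtdyd"
  "yurxamh" -> "hmaxruy" -> "ruy" -> "bei" -> "b" -> "x" -> "x"
  "vfesifnds" -> "sdnfisefv" -> "isefv" -> "scopf" -> "scpf" -> "oylb" -> "ylb"

"nmtdyd"; "x"; "ylb"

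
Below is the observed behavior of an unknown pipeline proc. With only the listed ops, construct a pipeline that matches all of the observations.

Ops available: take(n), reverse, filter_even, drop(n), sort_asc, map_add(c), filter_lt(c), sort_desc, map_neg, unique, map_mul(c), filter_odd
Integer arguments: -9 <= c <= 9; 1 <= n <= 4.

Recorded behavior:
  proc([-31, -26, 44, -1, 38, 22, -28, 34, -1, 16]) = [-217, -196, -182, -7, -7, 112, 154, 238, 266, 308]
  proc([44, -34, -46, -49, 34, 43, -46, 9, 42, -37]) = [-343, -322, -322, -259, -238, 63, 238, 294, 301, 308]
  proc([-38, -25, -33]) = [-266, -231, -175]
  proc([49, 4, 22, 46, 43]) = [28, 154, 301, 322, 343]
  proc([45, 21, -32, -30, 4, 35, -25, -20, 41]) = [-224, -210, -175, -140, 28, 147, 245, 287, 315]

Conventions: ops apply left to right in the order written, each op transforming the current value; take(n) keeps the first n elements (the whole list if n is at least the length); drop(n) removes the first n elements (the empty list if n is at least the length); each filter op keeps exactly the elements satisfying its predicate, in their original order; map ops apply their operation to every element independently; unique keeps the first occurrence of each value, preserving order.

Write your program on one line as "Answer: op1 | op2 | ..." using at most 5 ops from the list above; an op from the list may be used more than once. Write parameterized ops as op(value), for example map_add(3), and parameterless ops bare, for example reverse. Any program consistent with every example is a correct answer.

sort_desc | map_mul(-7) | map_neg | sort_asc

Check, running the answer program on each example:
  [-31, -26, 44, -1, 38, 22, -28, 34, -1, 16] -> [44, 38, 34, 22, 16, -1, -1, -26, -28, -31] -> [-308, -266, -238, -154, -112, 7, 7, 182, 196, 217] -> [308, 266, 238, 154, 112, -7, -7, -182, -196, -217] -> [-217, -196, -182, -7, -7, 112, 154, 238, 266, 308]
  [44, -34, -46, -49, 34, 43, -46, 9, 42, -37] -> [44, 43, 42, 34, 9, -34, -37, -46, -46, -49] -> [-308, -301, -294, -238, -63, 238, 259, 322, 322, 343] -> [308, 301, 294, 238, 63, -238, -259, -322, -322, -343] -> [-343, -322, -322, -259, -238, 63, 238, 294, 301, 308]
  [-38, -25, -33] -> [-25, -33, -38] -> [175, 231, 266] -> [-175, -231, -266] -> [-266, -231, -175]
  [49, 4, 22, 46, 43] -> [49, 46, 43, 22, 4] -> [-343, -322, -301, -154, -28] -> [343, 322, 301, 154, 28] -> [28, 154, 301, 322, 343]
  [45, 21, -32, -30, 4, 35, -25, -20, 41] -> [45, 41, 35, 21, 4, -20, -25, -30, -32] -> [-315, -287, -245, -147, -28, 140, 175, 210, 224] -> [315, 287, 245, 147, 28, -140, -175, -210, -224] -> [-224, -210, -175, -140, 28, 147, 245, 287, 315]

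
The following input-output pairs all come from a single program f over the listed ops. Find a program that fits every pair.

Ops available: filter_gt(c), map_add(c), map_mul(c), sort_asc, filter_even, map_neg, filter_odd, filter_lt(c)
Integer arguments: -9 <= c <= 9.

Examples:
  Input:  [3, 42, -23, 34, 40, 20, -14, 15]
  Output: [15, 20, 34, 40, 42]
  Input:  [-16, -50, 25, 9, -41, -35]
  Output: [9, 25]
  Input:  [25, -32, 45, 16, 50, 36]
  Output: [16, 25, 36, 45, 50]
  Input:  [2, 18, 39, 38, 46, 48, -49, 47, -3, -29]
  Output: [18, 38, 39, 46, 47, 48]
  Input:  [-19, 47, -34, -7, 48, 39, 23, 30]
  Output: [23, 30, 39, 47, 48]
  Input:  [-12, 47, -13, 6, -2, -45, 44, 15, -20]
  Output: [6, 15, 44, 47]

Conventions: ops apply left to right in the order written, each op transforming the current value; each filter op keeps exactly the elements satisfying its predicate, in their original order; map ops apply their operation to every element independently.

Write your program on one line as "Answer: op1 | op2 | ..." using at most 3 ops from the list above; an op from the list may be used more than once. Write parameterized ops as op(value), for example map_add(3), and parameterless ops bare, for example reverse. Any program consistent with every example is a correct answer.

sort_asc | filter_gt(4)

Check, running the answer program on each example:
  [3, 42, -23, 34, 40, 20, -14, 15] -> [-23, -14, 3, 15, 20, 34, 40, 42] -> [15, 20, 34, 40, 42]
  [-16, -50, 25, 9, -41, -35] -> [-50, -41, -35, -16, 9, 25] -> [9, 25]
  [25, -32, 45, 16, 50, 36] -> [-32, 16, 25, 36, 45, 50] -> [16, 25, 36, 45, 50]
  [2, 18, 39, 38, 46, 48, -49, 47, -3, -29] -> [-49, -29, -3, 2, 18, 38, 39, 46, 47, 48] -> [18, 38, 39, 46, 47, 48]
  [-19, 47, -34, -7, 48, 39, 23, 30] -> [-34, -19, -7, 23, 30, 39, 47, 48] -> [23, 30, 39, 47, 48]
  [-12, 47, -13, 6, -2, -45, 44, 15, -20] -> [-45, -20, -13, -12, -2, 6, 15, 44, 47] -> [6, 15, 44, 47]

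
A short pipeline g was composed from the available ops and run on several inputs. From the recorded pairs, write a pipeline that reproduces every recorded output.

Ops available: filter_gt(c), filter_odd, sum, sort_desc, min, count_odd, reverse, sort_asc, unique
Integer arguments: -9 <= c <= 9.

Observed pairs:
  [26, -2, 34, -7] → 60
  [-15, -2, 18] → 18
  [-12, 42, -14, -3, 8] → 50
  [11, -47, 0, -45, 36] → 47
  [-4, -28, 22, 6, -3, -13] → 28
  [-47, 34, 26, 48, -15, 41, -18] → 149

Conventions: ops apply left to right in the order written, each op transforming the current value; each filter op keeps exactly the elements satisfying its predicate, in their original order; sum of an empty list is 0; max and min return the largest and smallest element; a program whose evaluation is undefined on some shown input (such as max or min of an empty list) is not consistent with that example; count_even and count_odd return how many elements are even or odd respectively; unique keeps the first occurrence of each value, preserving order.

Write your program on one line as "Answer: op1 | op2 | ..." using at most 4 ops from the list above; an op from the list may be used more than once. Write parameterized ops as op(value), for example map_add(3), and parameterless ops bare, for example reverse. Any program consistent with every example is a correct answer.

reverse | filter_gt(5) | sort_desc | sum

Check, running the answer program on each example:
  [26, -2, 34, -7] -> [-7, 34, -2, 26] -> [34, 26] -> [34, 26] -> 60
  [-15, -2, 18] -> [18, -2, -15] -> [18] -> [18] -> 18
  [-12, 42, -14, -3, 8] -> [8, -3, -14, 42, -12] -> [8, 42] -> [42, 8] -> 50
  [11, -47, 0, -45, 36] -> [36, -45, 0, -47, 11] -> [36, 11] -> [36, 11] -> 47
  [-4, -28, 22, 6, -3, -13] -> [-13, -3, 6, 22, -28, -4] -> [6, 22] -> [22, 6] -> 28
  [-47, 34, 26, 48, -15, 41, -18] -> [-18, 41, -15, 48, 26, 34, -47] -> [41, 48, 26, 34] -> [48, 41, 34, 26] -> 149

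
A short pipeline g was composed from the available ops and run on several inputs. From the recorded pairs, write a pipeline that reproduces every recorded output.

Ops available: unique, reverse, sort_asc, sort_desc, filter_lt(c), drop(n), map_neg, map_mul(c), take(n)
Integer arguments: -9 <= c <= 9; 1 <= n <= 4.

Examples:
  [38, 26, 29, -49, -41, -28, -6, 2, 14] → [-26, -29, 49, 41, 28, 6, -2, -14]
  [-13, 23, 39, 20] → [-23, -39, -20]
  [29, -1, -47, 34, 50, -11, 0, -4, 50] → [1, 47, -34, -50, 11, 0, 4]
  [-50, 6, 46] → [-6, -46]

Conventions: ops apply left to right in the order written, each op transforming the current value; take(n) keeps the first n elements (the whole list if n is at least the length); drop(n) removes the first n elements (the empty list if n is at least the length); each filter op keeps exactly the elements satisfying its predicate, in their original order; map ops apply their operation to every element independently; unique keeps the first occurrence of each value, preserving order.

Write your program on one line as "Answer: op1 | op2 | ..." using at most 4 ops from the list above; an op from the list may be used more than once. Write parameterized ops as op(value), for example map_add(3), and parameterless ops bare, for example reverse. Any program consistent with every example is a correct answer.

drop(1) | map_mul(-1) | unique

Check, running the answer program on each example:
  [38, 26, 29, -49, -41, -28, -6, 2, 14] -> [26, 29, -49, -41, -28, -6, 2, 14] -> [-26, -29, 49, 41, 28, 6, -2, -14] -> [-26, -29, 49, 41, 28, 6, -2, -14]
  [-13, 23, 39, 20] -> [23, 39, 20] -> [-23, -39, -20] -> [-23, -39, -20]
  [29, -1, -47, 34, 50, -11, 0, -4, 50] -> [-1, -47, 34, 50, -11, 0, -4, 50] -> [1, 47, -34, -50, 11, 0, 4, -50] -> [1, 47, -34, -50, 11, 0, 4]
  [-50, 6, 46] -> [6, 46] -> [-6, -46] -> [-6, -46]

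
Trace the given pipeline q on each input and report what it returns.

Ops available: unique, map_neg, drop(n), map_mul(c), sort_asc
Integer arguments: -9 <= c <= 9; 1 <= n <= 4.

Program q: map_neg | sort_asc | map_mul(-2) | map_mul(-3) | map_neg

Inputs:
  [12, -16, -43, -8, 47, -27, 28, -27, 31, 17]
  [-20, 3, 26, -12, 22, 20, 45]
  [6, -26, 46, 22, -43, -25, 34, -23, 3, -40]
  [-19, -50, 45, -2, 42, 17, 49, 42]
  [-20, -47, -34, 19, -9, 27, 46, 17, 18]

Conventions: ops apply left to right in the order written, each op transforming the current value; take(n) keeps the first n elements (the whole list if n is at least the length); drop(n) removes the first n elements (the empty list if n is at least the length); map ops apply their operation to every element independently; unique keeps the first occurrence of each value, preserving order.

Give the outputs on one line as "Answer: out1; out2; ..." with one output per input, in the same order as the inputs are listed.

Execution, op by op:
  [12, -16, -43, -8, 47, -27, 28, -27, 31, 17] -> [-12, 16, 43, 8, -47, 27, -28, 27, -31, -17] -> [-47, -31, -28, -17, -12, 8, 16, 27, 27, 43] -> [94, 62, 56, 34, 24, -16, -32, -54, -54, -86] -> [-282, -186, -168, -102, -72, 48, 96, 162, 162, 258] -> [282, 186, 168, 102, 72, -48, -96, -162, -162, -258]
  [-20, 3, 26, -12, 22, 20, 45] -> [20, -3, -26, 12, -22, -20, -45] -> [-45, -26, -22, -20, -3, 12, 20] -> [90, 52, 44, 40, 6, -24, -40] -> [-270, -156, -132, -120, -18, 72, 120] -> [270, 156, 132, 120, 18, -72, -120]
  [6, -26, 46, 22, -43, -25, 34, -23, 3, -40] -> [-6, 26, -46, -22, 43, 25, -34, 23, -3, 40] -> [-46, -34, -22, -6, -3, 23, 25, 26, 40, 43] -> [92, 68, 44, 12, 6, -46, -50, -52, -80, -86] -> [-276, -204, -132, -36, -18, 138, 150, 156, 240, 258] -> [276, 204, 132, 36, 18, -138, -150, -156, -240, -258]
  [-19, -50, 45, -2, 42, 17, 49, 42] -> [19, 50, -45, 2, -42, -17, -49, -42] -> [-49, -45, -42, -42, -17, 2, 19, 50] -> [98, 90, 84, 84, 34, -4, -38, -100] -> [-294, -270, -252, -252, -102, 12, 114, 300] -> [294, 270, 252, 252, 102, -12, -114, -300]
  [-20, -47, -34, 19, -9, 27, 46, 17, 18] -> [20, 47, 34, -19, 9, -27, -46, -17, -18] -> [-46, -27, -19, -18, -17, 9, 20, 34, 47] -> [92, 54, 38, 36, 34, -18, -40, -68, -94] -> [-276, -162, -114, -108, -102, 54, 120, 204, 282] -> [276, 162, 114, 108, 102, -54, -120, -204, -282]

[282, 186, 168, 102, 72, -48, -96, -162, -162, -258]; [270, 156, 132, 120, 18, -72, -120]; [276, 204, 132, 36, 18, -138, -150, -156, -240, -258]; [294, 270, 252, 252, 102, -12, -114, -300]; [276, 162, 114, 108, 102, -54, -120, -204, -282]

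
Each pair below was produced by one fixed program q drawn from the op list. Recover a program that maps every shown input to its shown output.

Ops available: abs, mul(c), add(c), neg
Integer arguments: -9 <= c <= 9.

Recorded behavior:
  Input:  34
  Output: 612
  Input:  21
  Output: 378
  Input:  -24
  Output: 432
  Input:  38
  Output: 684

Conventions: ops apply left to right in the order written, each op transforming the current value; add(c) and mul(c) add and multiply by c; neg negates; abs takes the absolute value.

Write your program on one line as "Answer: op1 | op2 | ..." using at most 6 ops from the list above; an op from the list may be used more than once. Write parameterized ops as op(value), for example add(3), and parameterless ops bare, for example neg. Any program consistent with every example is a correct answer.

abs | neg | mul(6) | neg | mul(3)

Check, running the answer program on each example:
  34 -> 34 -> -34 -> -204 -> 204 -> 612
  21 -> 21 -> -21 -> -126 -> 126 -> 378
  -24 -> 24 -> -24 -> -144 -> 144 -> 432
  38 -> 38 -> -38 -> -228 -> 228 -> 684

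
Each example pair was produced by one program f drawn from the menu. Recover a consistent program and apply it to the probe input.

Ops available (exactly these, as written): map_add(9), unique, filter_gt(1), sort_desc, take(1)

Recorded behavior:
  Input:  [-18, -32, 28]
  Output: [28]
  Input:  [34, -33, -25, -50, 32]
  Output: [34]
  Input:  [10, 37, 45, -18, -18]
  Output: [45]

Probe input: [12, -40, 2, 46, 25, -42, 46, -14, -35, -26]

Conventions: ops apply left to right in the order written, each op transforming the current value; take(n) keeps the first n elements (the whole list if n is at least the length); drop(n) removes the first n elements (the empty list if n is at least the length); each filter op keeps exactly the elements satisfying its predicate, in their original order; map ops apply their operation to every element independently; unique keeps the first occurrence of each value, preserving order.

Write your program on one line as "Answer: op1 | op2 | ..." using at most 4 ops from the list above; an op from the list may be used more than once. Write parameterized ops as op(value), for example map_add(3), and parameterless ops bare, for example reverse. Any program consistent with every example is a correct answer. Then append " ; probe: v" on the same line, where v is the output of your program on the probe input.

sort_desc | filter_gt(1) | take(1) ; probe: [46]

Check, running the answer program on each example:
  [-18, -32, 28] -> [28, -18, -32] -> [28] -> [28]
  [34, -33, -25, -50, 32] -> [34, 32, -25, -33, -50] -> [34, 32] -> [34]
  [10, 37, 45, -18, -18] -> [45, 37, 10, -18, -18] -> [45, 37, 10] -> [45]
  probe: [12, -40, 2, 46, 25, -42, 46, -14, -35, -26] -> [46, 46, 25, 12, 2, -14, -26, -35, -40, -42] -> [46, 46, 25, 12, 2] -> [46]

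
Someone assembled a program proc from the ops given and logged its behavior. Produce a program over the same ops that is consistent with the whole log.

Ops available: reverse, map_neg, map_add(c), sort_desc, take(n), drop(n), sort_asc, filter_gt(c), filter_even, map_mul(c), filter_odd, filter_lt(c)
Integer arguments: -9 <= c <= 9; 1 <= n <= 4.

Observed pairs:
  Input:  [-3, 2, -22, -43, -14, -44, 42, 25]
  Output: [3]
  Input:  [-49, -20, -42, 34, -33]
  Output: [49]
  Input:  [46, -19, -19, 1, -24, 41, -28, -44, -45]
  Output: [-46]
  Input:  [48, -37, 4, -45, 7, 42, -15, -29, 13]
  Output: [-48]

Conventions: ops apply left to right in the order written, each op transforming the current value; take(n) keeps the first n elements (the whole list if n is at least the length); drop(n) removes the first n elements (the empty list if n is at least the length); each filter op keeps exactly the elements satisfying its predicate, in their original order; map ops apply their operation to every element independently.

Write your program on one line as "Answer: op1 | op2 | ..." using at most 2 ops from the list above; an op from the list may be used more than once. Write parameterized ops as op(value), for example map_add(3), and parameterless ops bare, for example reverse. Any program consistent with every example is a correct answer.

take(1) | map_neg

Check, running the answer program on each example:
  [-3, 2, -22, -43, -14, -44, 42, 25] -> [-3] -> [3]
  [-49, -20, -42, 34, -33] -> [-49] -> [49]
  [46, -19, -19, 1, -24, 41, -28, -44, -45] -> [46] -> [-46]
  [48, -37, 4, -45, 7, 42, -15, -29, 13] -> [48] -> [-48]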